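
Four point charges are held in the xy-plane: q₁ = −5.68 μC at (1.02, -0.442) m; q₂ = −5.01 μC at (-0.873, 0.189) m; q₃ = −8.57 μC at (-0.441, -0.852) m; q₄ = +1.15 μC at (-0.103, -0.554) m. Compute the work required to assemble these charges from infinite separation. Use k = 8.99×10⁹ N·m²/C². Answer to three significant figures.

0.462 J

The work to assemble the configuration equals its total potential energy, U = Σ kqᵢqⱼ/rᵢⱼ over all pairs.
Pair separations: r₁₂ = 2.00 m, r₁₃ = 1.52 m, r₁₄ = 1.13 m, r₂₃ = 1.13 m, r₂₄ = 1.07 m, r₃₄ = 0.451 m.
Summing all 6 pair terms gives U = 0.462 J.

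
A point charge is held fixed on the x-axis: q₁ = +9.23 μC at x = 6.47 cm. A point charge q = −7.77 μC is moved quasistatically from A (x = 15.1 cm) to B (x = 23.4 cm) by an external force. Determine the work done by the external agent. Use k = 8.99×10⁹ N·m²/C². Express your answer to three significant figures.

For quasistatic motion the external work equals the change in potential energy: W_ext = qΔV = q(V_B − V_A).
At A: distance to the source charge is 0.0863 m; V_A = kq₁/r = 9.62×10⁵ V.
At B: distance to the source charge is 0.169 m; V_B = kq₁/r = 4.90×10⁵ V.
ΔV = V_B − V_A = -4.71×10⁵ V.
W_ext = qΔV = (-7.77×10⁻⁶ C)(-4.71×10⁵ V) = 3.66 J.

3.66 J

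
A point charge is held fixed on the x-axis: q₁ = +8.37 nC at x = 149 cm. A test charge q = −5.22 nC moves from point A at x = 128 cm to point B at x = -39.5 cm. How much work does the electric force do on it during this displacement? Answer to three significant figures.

The work done by the electric force is W_field = −ΔU = −q(V_B − V_A) = q(V_A − V_B).
At A: distance to the source charge is 0.210 m; V_A = kq₁/r = 358 V.
At B: distance to the source charge is 1.89 m; V_B = kq₁/r = 39.9 V.
ΔV = V_B − V_A = -318 V.
W_field = −qΔV = −(-5.22×10⁻⁹ C)(-318 V) = -1.66×10⁻⁶ J.

-1.66×10⁻⁶ J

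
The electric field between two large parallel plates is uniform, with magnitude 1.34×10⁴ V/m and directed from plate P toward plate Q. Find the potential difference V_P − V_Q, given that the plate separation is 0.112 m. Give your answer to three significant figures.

In a uniform field, potential decreases in the direction of E: ΔV = −E·d for a displacement d parallel to E.
Going from Q to P is a displacement of 0.112 m opposite to the field, so V_P − V_Q = +Ed = 1500 V.

1500 V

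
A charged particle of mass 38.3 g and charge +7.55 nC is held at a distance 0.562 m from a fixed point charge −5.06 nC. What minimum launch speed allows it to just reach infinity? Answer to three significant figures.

5.65×10⁻³ m/s

To just escape, total mechanical energy must reach zero at infinity: ½mv²_min + U = 0, so ½mv²_min = −U = |kQq|/r.
|U| = |kQq|/r = (8.99×10⁹ N·m²/C²)(5.06×10⁻⁹)(7.55×10⁻⁹)/(0.562) = 6.11×10⁻⁷ J.
v_min = √(2|U|/m) = √(2·6.11×10⁻⁷/0.0383) = 5.65×10⁻³ m/s.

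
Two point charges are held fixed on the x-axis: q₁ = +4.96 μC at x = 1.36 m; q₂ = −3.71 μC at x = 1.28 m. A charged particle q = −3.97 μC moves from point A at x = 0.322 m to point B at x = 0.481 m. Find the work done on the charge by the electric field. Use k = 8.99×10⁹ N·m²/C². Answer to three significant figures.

3.34×10⁻³ J

The work done by the electric force is W_field = −ΔU = −q(V_B − V_A) = q(V_A − V_B).
At A: distances to the source charges are 1.04 m, 0.958 m; V_A = Σ kqᵢ/rᵢ = 8140 V.
At B: distances to the source charges are 0.879 m, 0.799 m; V_B = Σ kqᵢ/rᵢ = 8990 V.
ΔV = V_B − V_A = 842 V.
W_field = −qΔV = −(-3.97×10⁻⁶ C)(842 V) = 3.34×10⁻³ J.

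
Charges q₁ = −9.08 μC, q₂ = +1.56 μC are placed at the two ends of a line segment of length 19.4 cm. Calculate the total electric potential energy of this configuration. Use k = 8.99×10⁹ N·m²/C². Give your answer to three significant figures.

The work to assemble the configuration equals its total potential energy, U = Σ kqᵢqⱼ/rᵢⱼ over all pairs.
The separation is r = 0.194 m.
U = (-0.656) = -0.656 J.

-0.656 J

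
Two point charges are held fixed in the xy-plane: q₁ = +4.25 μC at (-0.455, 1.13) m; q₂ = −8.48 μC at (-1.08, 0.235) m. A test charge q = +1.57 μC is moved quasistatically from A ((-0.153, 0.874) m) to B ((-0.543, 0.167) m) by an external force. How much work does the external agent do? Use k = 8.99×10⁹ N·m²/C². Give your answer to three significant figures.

For quasistatic motion the external work equals the change in potential energy: W_ext = qΔV = q(V_B − V_A).
At A: distances to the source charges are 0.396 m, 1.13 m; V_A = Σ kqᵢ/rᵢ = 2.88×10⁴ V.
At B: distances to the source charges are 0.967 m, 0.541 m; V_B = Σ kqᵢ/rᵢ = -1.01×10⁵ V.
ΔV = V_B − V_A = -1.30×10⁵ V.
W_ext = qΔV = (1.57×10⁻⁶ C)(-1.30×10⁵ V) = -0.204 J.

-0.204 J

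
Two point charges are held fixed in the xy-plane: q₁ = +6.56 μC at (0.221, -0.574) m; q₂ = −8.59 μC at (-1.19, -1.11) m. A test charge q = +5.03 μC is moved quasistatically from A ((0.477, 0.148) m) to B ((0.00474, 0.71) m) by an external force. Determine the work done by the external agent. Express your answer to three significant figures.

For quasistatic motion the external work equals the change in potential energy: W_ext = qΔV = q(V_B − V_A).
At A: distances to the source charges are 0.766 m, 2.09 m; V_A = Σ kqᵢ/rᵢ = 4.00×10⁴ V.
At B: distances to the source charges are 1.30 m, 2.18 m; V_B = Σ kqᵢ/rᵢ = 9820 V.
ΔV = V_B − V_A = -3.02×10⁴ V.
W_ext = qΔV = (5.03×10⁻⁶ C)(-3.02×10⁴ V) = -0.152 J.

-0.152 J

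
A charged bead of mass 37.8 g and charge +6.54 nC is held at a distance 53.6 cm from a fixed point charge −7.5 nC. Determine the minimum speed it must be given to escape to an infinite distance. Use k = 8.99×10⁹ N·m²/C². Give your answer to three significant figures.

To just escape, total mechanical energy must reach zero at infinity: ½mv²_min + U = 0, so ½mv²_min = −U = |kQq|/r.
|U| = |kQq|/r = (8.99×10⁹ N·m²/C²)(7.50×10⁻⁹)(6.54×10⁻⁹)/(0.536) = 8.23×10⁻⁷ J.
v_min = √(2|U|/m) = √(2·8.23×10⁻⁷/0.0378) = 6.60×10⁻³ m/s.

6.60×10⁻³ m/s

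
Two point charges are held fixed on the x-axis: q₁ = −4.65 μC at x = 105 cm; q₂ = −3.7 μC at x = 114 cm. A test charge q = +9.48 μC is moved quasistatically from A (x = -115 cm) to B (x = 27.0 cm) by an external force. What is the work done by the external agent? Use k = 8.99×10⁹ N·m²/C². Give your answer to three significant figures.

For quasistatic motion the external work equals the change in potential energy: W_ext = qΔV = q(V_B − V_A).
At A: distances to the source charges are 2.20 m, 2.29 m; V_A = Σ kqᵢ/rᵢ = -3.35×10⁴ V.
At B: distances to the source charges are 0.780 m, 0.870 m; V_B = Σ kqᵢ/rᵢ = -9.18×10⁴ V.
ΔV = V_B − V_A = -5.83×10⁴ V.
W_ext = qΔV = (9.48×10⁻⁶ C)(-5.83×10⁴ V) = -0.553 J.

-0.553 J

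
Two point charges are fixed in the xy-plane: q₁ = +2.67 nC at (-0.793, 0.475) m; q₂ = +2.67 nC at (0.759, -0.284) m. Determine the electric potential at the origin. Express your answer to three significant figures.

The total potential is the scalar sum of each charge's contribution, V = Σ kqᵢ/rᵢ.
Distances from the field point to each charge: r₁ = 0.924 m, r₂ = 0.810 m.
V = k[(2.67×10⁻⁹)/(0.924) + (2.67×10⁻⁹)/(0.810)] = 55.6 V.

55.6 V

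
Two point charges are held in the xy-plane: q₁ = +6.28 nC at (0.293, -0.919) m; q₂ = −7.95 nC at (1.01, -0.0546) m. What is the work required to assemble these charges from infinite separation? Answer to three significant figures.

-4.00×10⁻⁷ J

The assembly work is the sum of pairwise potential energies, U = Σ_{i<j} kqᵢqⱼ/rᵢⱼ.
Pair separations: r₁₂ = 1.12 m.
U = (-4.00×10⁻⁷) = -4.00×10⁻⁷ J.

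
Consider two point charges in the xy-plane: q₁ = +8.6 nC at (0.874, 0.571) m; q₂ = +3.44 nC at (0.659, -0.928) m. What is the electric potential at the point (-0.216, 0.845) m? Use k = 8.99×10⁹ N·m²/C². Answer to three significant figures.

84.4 V

Electric potential is a scalar, so the contributions from each charge add algebraically: V = Σ kqᵢ/rᵢ.
Distances from the field point to each charge: r₁ = 1.12 m, r₂ = 1.98 m.
V = k[(8.60×10⁻⁹)/(1.12) + (3.44×10⁻⁹)/(1.98)] = 84.4 V.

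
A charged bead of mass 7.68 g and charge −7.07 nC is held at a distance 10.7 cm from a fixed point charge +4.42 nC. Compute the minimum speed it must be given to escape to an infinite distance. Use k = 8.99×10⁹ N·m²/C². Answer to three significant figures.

To just escape, total mechanical energy must reach zero at infinity: ½mv²_min + U = 0, so ½mv²_min = −U = |kQq|/r.
|U| = |kQq|/r = (8.99×10⁹ N·m²/C²)(4.42×10⁻⁹)(7.07×10⁻⁹)/(0.107) = 2.63×10⁻⁶ J.
v_min = √(2|U|/m) = √(2·2.63×10⁻⁶/7.68×10⁻³) = 0.0261 m/s.

0.0261 m/s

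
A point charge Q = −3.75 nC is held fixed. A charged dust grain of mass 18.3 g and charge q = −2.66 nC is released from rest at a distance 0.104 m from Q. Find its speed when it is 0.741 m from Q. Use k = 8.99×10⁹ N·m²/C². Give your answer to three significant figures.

9.00×10⁻³ m/s

Only the electrostatic force acts, so mechanical energy is conserved: ½mv² = U₁ − U₂ = kQq(1/r₁ − 1/r₂).
U₁ − U₂ = (8.99×10⁹ N·m²/C²)(-3.75×10⁻⁹ C)(-2.66×10⁻⁹ C)(1/0.104 − 1/0.741) = 7.41×10⁻⁷ J.
v = √(2·7.41×10⁻⁷/0.0183) = 9.00×10⁻³ m/s.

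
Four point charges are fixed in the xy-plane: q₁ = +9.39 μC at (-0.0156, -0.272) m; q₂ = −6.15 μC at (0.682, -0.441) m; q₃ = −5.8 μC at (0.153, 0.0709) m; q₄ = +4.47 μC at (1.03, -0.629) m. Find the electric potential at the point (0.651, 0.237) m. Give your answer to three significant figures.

The total potential is the scalar sum of each charge's contribution, V = Σ kqᵢ/rᵢ.
Distances from the field point to each charge: r₁ = 0.839 m, r₂ = 0.679 m, r₃ = 0.525 m, r₄ = 0.945 m.
V = k[(9.39×10⁻⁶)/(0.839) + (-6.15×10⁻⁶)/(0.679) + (-5.80×10⁻⁶)/(0.525) + (4.47×10⁻⁶)/(0.945)] = -3.76×10⁴ V.

-3.76×10⁴ V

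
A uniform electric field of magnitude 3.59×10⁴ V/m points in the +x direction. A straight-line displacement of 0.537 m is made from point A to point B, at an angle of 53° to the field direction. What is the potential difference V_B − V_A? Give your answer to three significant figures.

Only the component of displacement along E changes the potential: ΔV = −E·d·cosθ.
ΔV = −(3.59×10⁴ V/m)(0.537 m)cos53° = -1.16×10⁴ V.

-1.16×10⁴ V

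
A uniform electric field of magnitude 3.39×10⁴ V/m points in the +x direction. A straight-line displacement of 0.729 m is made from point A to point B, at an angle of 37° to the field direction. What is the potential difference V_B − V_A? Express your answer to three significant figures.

-1.97×10⁴ V

Only the component of displacement along E changes the potential: ΔV = −E·d·cosθ.
ΔV = −(3.39×10⁴ V/m)(0.729 m)cos37° = -1.97×10⁴ V.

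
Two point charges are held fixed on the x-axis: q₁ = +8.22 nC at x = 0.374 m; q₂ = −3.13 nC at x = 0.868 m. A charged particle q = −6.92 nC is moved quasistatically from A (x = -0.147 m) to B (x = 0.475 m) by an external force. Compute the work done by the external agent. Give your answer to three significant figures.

-3.78×10⁻⁶ J

For quasistatic motion the external work equals the change in potential energy: W_ext = qΔV = q(V_B − V_A).
At A: distances to the source charges are 0.521 m, 1.01 m; V_A = Σ kqᵢ/rᵢ = 114 V.
At B: distances to the source charges are 0.101 m, 0.393 m; V_B = Σ kqᵢ/rᵢ = 660 V.
ΔV = V_B − V_A = 546 V.
W_ext = qΔV = (-6.92×10⁻⁹ C)(546 V) = -3.78×10⁻⁶ J.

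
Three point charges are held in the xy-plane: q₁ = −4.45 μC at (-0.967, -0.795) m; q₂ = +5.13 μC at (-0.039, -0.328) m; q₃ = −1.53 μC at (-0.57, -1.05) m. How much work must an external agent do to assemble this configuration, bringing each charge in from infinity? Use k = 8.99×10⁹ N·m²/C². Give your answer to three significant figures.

The work to assemble the configuration equals its total potential energy, U = Σ kqᵢqⱼ/rᵢⱼ over all pairs.
Pair separations: r₁₂ = 1.04 m, r₁₃ = 0.472 m, r₂₃ = 0.896 m.
U = (-0.198) + (0.130) + (-0.0787) = -0.147 J.

-0.147 J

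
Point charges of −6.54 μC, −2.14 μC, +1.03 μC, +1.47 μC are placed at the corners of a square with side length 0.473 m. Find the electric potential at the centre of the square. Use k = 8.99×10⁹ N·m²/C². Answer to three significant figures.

The total potential is the scalar sum of each charge's contribution, V = Σ kqᵢ/rᵢ.
The distance from each corner to the centre is a√2/2 = 0.334 m.
V = k[(-6.54×10⁻⁶)/(0.334) + (-2.14×10⁻⁶)/(0.334) + (1.03×10⁻⁶)/(0.334) + (1.47×10⁻⁶)/(0.334)] = -1.66×10⁵ V.

-1.66×10⁵ V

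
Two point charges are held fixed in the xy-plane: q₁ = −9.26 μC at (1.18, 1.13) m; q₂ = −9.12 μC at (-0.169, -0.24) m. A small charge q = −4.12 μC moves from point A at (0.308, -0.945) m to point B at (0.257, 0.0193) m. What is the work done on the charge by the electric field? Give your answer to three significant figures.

-0.366 J

The work done by the electric force is W_field = −ΔU = −q(V_B − V_A) = q(V_A − V_B).
At A: distances to the source charges are 2.25 m, 0.851 m; V_A = Σ kqᵢ/rᵢ = -1.33×10⁵ V.
At B: distances to the source charges are 1.44 m, 0.499 m; V_B = Σ kqᵢ/rᵢ = -2.22×10⁵ V.
ΔV = V_B − V_A = -8.87×10⁴ V.
W_field = −qΔV = −(-4.12×10⁻⁶ C)(-8.87×10⁴ V) = -0.366 J.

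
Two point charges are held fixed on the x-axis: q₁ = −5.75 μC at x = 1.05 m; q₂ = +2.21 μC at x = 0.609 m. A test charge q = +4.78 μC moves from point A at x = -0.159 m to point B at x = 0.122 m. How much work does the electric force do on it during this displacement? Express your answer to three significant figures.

-9.47×10⁻³ J

The work done by the electric force is W_field = −ΔU = −q(V_B − V_A) = q(V_A − V_B).
At A: distances to the source charges are 1.21 m, 0.768 m; V_A = Σ kqᵢ/rᵢ = -1.69×10⁴ V.
At B: distances to the source charges are 0.928 m, 0.487 m; V_B = Σ kqᵢ/rᵢ = -1.49×10⁴ V.
ΔV = V_B − V_A = 1980 V.
W_field = −qΔV = −(4.78×10⁻⁶ C)(1980 V) = -9.47×10⁻³ J.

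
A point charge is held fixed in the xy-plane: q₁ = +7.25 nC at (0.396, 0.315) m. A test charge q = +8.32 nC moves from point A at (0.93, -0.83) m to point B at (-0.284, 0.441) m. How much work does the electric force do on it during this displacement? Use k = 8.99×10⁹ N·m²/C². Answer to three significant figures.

-3.55×10⁻⁷ J

The work done by the electric force is W_field = −ΔU = −q(V_B − V_A) = q(V_A − V_B).
At A: distance to the source charge is 1.26 m; V_A = kq₁/r = 51.6 V.
At B: distance to the source charge is 0.692 m; V_B = kq₁/r = 94.2 V.
ΔV = V_B − V_A = 42.7 V.
W_field = −qΔV = −(8.32×10⁻⁹ C)(42.7 V) = -3.55×10⁻⁷ J.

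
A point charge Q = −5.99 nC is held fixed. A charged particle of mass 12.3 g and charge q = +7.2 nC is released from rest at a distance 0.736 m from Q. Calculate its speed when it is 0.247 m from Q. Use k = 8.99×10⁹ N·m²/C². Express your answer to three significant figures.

0.0130 m/s

Only the electrostatic force acts, so mechanical energy is conserved: ½mv² = U₁ − U₂ = kQq(1/r₁ − 1/r₂).
U₁ − U₂ = (8.99×10⁹ N·m²/C²)(-5.99×10⁻⁹ C)(7.20×10⁻⁹ C)(1/0.736 − 1/0.247) = 1.04×10⁻⁶ J.
v = √(2·1.04×10⁻⁶/0.0123) = 0.0130 m/s.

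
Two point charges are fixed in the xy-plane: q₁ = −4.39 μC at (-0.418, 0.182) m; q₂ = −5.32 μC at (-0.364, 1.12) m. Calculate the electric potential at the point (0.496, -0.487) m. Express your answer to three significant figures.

-6.11×10⁴ V

The total potential is the scalar sum of each charge's contribution, V = Σ kqᵢ/rᵢ.
Distances from the field point to each charge: r₁ = 1.13 m, r₂ = 1.82 m.
V = k[(-4.39×10⁻⁶)/(1.13) + (-5.32×10⁻⁶)/(1.82)] = -6.11×10⁴ V.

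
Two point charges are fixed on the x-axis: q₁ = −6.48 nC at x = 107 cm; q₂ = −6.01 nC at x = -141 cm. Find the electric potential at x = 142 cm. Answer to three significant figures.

-186 V

Electric potential is a scalar, so the contributions from each charge add algebraically: V = Σ kqᵢ/rᵢ.
Distances from the field point to each charge: r₁ = 0.350 m, r₂ = 2.83 m.
V = k[(-6.48×10⁻⁹)/(0.350) + (-6.01×10⁻⁹)/(2.83)] = -186 V.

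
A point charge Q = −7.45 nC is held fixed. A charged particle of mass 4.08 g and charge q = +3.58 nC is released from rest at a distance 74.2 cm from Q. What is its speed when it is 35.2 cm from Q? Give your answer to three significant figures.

0.0132 m/s

Only the electrostatic force acts, so mechanical energy is conserved: ½mv² = U₁ − U₂ = kQq(1/r₁ − 1/r₂).
U₁ − U₂ = (8.99×10⁹ N·m²/C²)(-7.45×10⁻⁹ C)(3.58×10⁻⁹ C)(1/0.742 − 1/0.352) = 3.58×10⁻⁷ J.
v = √(2·3.58×10⁻⁷/4.08×10⁻³) = 0.0132 m/s.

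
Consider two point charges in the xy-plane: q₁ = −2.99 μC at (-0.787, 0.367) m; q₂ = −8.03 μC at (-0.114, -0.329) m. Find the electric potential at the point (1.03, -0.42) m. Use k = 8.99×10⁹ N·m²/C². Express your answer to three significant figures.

-7.65×10⁴ V

The total potential is the scalar sum of each charge's contribution, V = Σ kqᵢ/rᵢ.
Distances from the field point to each charge: r₁ = 1.98 m, r₂ = 1.15 m.
V = k[(-2.99×10⁻⁶)/(1.98) + (-8.03×10⁻⁶)/(1.15)] = -7.65×10⁴ V.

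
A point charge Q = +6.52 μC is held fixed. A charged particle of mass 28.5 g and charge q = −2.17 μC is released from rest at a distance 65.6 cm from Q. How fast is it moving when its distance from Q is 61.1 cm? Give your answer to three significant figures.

Only the electrostatic force acts, so mechanical energy is conserved: ½mv² = U₁ − U₂ = kQq(1/r₁ − 1/r₂).
U₁ − U₂ = (8.99×10⁹ N·m²/C²)(6.52×10⁻⁶ C)(-2.17×10⁻⁶ C)(1/0.656 − 1/0.611) = 0.0143 J.
v = √(2·0.0143/0.0285) = 1.00 m/s.

1.00 m/s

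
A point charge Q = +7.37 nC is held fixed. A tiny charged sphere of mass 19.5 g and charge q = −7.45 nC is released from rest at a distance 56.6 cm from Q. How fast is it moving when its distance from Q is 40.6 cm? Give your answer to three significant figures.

Only the electrostatic force acts, so mechanical energy is conserved: ½mv² = U₁ − U₂ = kQq(1/r₁ − 1/r₂).
U₁ − U₂ = (8.99×10⁹ N·m²/C²)(7.37×10⁻⁹ C)(-7.45×10⁻⁹ C)(1/0.566 − 1/0.406) = 3.44×10⁻⁷ J.
v = √(2·3.44×10⁻⁷/0.0195) = 5.94×10⁻³ m/s.

5.94×10⁻³ m/s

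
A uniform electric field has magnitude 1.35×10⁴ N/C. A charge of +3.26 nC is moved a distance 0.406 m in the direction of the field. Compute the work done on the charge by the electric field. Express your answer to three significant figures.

The potential change for a displacement 0.406 m in the direction of the field is ΔV = −Ed = -5480 V.
W_field = −qΔV = 1.79×10⁻⁵ J.

1.79×10⁻⁵ J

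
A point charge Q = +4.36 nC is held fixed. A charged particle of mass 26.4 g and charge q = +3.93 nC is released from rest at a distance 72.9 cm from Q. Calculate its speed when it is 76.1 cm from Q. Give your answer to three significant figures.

Only the electrostatic force acts, so mechanical energy is conserved: ½mv² = U₁ − U₂ = kQq(1/r₁ − 1/r₂).
U₁ − U₂ = (8.99×10⁹ N·m²/C²)(4.36×10⁻⁹ C)(3.93×10⁻⁹ C)(1/0.729 − 1/0.761) = 8.89×10⁻⁹ J.
v = √(2·8.89×10⁻⁹/0.0264) = 8.20×10⁻⁴ m/s.

8.20×10⁻⁴ m/s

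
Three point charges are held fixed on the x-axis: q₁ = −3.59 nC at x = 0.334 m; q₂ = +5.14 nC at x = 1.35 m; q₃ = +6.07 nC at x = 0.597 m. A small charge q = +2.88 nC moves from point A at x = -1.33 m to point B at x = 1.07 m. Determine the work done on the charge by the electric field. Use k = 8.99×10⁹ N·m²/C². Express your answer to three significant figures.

The work done by the electric force is W_field = −ΔU = −q(V_B − V_A) = q(V_A − V_B).
At A: distances to the source charges are 1.66 m, 2.68 m, 1.93 m; V_A = Σ kqᵢ/rᵢ = 26.2 V.
At B: distances to the source charges are 0.736 m, 0.280 m, 0.473 m; V_B = Σ kqᵢ/rᵢ = 237 V.
ΔV = V_B − V_A = 210 V.
W_field = −qΔV = −(2.88×10⁻⁹ C)(210 V) = -6.06×10⁻⁷ J.

-6.06×10⁻⁷ J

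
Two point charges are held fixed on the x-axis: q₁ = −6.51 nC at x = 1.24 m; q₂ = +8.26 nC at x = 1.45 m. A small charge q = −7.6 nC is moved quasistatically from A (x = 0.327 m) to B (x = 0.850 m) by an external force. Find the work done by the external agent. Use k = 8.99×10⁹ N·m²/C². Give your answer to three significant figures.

2.15×10⁻⁷ J

For quasistatic motion the external work equals the change in potential energy: W_ext = qΔV = q(V_B − V_A).
At A: distances to the source charges are 0.913 m, 1.12 m; V_A = Σ kqᵢ/rᵢ = 2.02 V.
At B: distances to the source charges are 0.390 m, 0.600 m; V_B = Σ kqᵢ/rᵢ = -26.3 V.
ΔV = V_B − V_A = -28.3 V.
W_ext = qΔV = (-7.60×10⁻⁹ C)(-28.3 V) = 2.15×10⁻⁷ J.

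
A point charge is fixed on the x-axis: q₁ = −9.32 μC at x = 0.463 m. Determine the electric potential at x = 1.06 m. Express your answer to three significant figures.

Electric potential is a scalar, so the contributions from each charge add algebraically: V = Σ kqᵢ/rᵢ.
V = k[(-9.32×10⁻⁶)/(0.597)] = -1.40×10⁵ V.

-1.40×10⁵ V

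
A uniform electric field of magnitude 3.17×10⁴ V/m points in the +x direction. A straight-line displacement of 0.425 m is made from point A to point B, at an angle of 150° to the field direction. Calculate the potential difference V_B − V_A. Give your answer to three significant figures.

1.17×10⁴ V

Only the component of displacement along E changes the potential: ΔV = −E·d·cosθ.
ΔV = −(3.17×10⁴ V/m)(0.425 m)cos150° = 1.17×10⁴ V.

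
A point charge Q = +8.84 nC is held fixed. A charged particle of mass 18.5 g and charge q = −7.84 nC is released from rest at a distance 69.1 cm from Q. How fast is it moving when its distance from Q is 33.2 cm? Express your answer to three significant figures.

Only the electrostatic force acts, so mechanical energy is conserved: ½mv² = U₁ − U₂ = kQq(1/r₁ − 1/r₂).
U₁ − U₂ = (8.99×10⁹ N·m²/C²)(8.84×10⁻⁹ C)(-7.84×10⁻⁹ C)(1/0.691 − 1/0.332) = 9.75×10⁻⁷ J.
v = √(2·9.75×10⁻⁷/0.0185) = 0.0103 m/s.

0.0103 m/s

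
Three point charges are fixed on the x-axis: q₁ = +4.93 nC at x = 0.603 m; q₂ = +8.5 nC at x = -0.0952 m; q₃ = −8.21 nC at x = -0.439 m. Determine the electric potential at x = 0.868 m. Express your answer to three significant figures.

Electric potential is a scalar, so the contributions from each charge add algebraically: V = Σ kqᵢ/rᵢ.
Distances from the field point to each charge: r₁ = 0.265 m, r₂ = 0.963 m, r₃ = 1.31 m.
V = k[(4.93×10⁻⁹)/(0.265) + (8.50×10⁻⁹)/(0.963) + (-8.21×10⁻⁹)/(1.31)] = 190 V.

190 V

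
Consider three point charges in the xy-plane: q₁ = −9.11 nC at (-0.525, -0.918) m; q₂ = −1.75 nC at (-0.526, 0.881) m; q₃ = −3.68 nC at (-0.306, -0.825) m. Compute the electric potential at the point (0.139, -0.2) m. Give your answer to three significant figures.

Electric potential is a scalar, so the contributions from each charge add algebraically: V = Σ kqᵢ/rᵢ.
Distances from the field point to each charge: r₁ = 0.978 m, r₂ = 1.27 m, r₃ = 0.767 m.
V = k[(-9.11×10⁻⁹)/(0.978) + (-1.75×10⁻⁹)/(1.27) + (-3.68×10⁻⁹)/(0.767)] = -139 V.

-139 V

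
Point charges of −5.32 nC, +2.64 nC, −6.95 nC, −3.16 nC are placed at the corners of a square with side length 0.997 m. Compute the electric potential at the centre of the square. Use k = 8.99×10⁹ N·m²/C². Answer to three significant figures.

-163 V

The total potential is the scalar sum of each charge's contribution, V = Σ kqᵢ/rᵢ.
The distance from each corner to the centre is a√2/2 = 0.705 m.
V = k[(-5.32×10⁻⁹)/(0.705) + (2.64×10⁻⁹)/(0.705) + (-6.95×10⁻⁹)/(0.705) + (-3.16×10⁻⁹)/(0.705)] = -163 V.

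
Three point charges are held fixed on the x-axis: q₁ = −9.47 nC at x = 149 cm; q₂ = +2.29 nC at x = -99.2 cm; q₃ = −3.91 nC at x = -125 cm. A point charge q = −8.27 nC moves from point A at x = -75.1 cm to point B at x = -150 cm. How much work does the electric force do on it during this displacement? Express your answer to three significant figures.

-8.73×10⁻⁷ J

The work done by the electric force is W_field = −ΔU = −q(V_B − V_A) = q(V_A − V_B).
At A: distances to the source charges are 2.24 m, 0.241 m, 0.499 m; V_A = Σ kqᵢ/rᵢ = -23.0 V.
At B: distances to the source charges are 2.99 m, 0.508 m, 0.250 m; V_B = Σ kqᵢ/rᵢ = -129 V.
ΔV = V_B − V_A = -106 V.
W_field = −qΔV = −(-8.27×10⁻⁹ C)(-106 V) = -8.73×10⁻⁷ J.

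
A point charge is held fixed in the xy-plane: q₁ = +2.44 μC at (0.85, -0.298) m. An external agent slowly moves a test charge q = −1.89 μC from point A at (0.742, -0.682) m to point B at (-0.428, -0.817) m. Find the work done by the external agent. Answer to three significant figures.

0.0739 J

For quasistatic motion the external work equals the change in potential energy: W_ext = qΔV = q(V_B − V_A).
At A: distance to the source charge is 0.399 m; V_A = kq₁/r = 5.50×10⁴ V.
At B: distance to the source charge is 1.38 m; V_B = kq₁/r = 1.59×10⁴ V.
ΔV = V_B − V_A = -3.91×10⁴ V.
W_ext = qΔV = (-1.89×10⁻⁶ C)(-3.91×10⁴ V) = 0.0739 J.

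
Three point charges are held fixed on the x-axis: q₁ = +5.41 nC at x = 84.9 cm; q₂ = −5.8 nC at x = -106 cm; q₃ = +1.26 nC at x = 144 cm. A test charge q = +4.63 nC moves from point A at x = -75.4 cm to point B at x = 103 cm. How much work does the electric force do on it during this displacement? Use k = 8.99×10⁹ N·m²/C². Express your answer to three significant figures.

The work done by the electric force is W_field = −ΔU = −q(V_B − V_A) = q(V_A − V_B).
At A: distances to the source charges are 1.60 m, 0.306 m, 2.19 m; V_A = Σ kqᵢ/rᵢ = -135 V.
At B: distances to the source charges are 0.181 m, 2.09 m, 0.410 m; V_B = Σ kqᵢ/rᵢ = 271 V.
ΔV = V_B − V_A = 406 V.
W_field = −qΔV = −(4.63×10⁻⁹ C)(406 V) = -1.88×10⁻⁶ J.

-1.88×10⁻⁶ J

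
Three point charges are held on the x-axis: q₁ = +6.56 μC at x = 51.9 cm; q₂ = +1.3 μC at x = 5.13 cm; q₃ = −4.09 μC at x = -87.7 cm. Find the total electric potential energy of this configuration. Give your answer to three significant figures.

-0.0604 J

The work to assemble the configuration equals its total potential energy, U = Σ kqᵢqⱼ/rᵢⱼ over all pairs.
Pair separations: r₁₂ = 0.468 m, r₁₃ = 1.40 m, r₂₃ = 0.928 m.
U = (0.164) + (-0.173) + (-0.0515) = -0.0604 J.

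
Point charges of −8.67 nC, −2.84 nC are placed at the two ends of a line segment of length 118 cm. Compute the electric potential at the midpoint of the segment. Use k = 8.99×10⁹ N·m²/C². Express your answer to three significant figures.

-175 V

Electric potential is a scalar, so the contributions from each charge add algebraically: V = Σ kqᵢ/rᵢ.
Each charge is 0.590 m from the midpoint.
V = k[(-8.67×10⁻⁹)/(0.590) + (-2.84×10⁻⁹)/(0.590)] = -175 V.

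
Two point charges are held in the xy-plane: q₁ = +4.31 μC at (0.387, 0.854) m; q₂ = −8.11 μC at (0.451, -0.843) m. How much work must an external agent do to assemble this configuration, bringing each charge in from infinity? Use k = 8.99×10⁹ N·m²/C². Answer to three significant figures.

-0.185 J

The work to assemble the configuration equals its total potential energy, U = Σ kqᵢqⱼ/rᵢⱼ over all pairs.
Pair separations: r₁₂ = 1.70 m.
U = (-0.185) = -0.185 J.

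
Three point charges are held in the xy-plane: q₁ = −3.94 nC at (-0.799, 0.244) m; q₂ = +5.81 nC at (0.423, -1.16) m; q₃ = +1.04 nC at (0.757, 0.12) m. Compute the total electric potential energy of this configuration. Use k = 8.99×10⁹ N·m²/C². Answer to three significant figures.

-9.31×10⁻⁸ J

The assembly work is the sum of pairwise potential energies, U = Σ_{i<j} kqᵢqⱼ/rᵢⱼ.
Pair separations: r₁₂ = 1.86 m, r₁₃ = 1.56 m, r₂₃ = 1.32 m.
U = (-1.11×10⁻⁷) + (-2.36×10⁻⁸) + (4.11×10⁻⁸) = -9.31×10⁻⁸ J.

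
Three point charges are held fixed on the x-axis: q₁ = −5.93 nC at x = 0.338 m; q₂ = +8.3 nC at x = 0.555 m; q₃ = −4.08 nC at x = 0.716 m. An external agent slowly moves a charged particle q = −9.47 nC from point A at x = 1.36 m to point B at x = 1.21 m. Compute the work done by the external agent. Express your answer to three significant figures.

For quasistatic motion the external work equals the change in potential energy: W_ext = qΔV = q(V_B − V_A).
At A: distances to the source charges are 1.02 m, 0.805 m, 0.644 m; V_A = Σ kqᵢ/rᵢ = -16.4 V.
At B: distances to the source charges are 0.872 m, 0.655 m, 0.494 m; V_B = Σ kqᵢ/rᵢ = -21.5 V.
ΔV = V_B − V_A = -5.04 V.
W_ext = qΔV = (-9.47×10⁻⁹ C)(-5.04 V) = 4.77×10⁻⁸ J.

4.77×10⁻⁸ J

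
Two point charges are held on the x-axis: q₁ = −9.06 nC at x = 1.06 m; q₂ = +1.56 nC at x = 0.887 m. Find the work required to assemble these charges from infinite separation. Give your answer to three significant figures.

The assembly work is the sum of pairwise potential energies, U = Σ_{i<j} kqᵢqⱼ/rᵢⱼ.
Pair separations: r₁₂ = 0.173 m.
U = (-7.34×10⁻⁷) = -7.34×10⁻⁷ J.

-7.34×10⁻⁷ J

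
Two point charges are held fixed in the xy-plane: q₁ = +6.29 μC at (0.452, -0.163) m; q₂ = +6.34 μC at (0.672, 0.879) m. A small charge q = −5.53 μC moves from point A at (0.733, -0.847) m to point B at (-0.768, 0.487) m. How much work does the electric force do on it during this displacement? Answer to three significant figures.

-0.168 J

The work done by the electric force is W_field = −ΔU = −q(V_B − V_A) = q(V_A − V_B).
At A: distances to the source charges are 0.739 m, 1.73 m; V_A = Σ kqᵢ/rᵢ = 1.09×10⁵ V.
At B: distances to the source charges are 1.38 m, 1.49 m; V_B = Σ kqᵢ/rᵢ = 7.91×10⁴ V.
ΔV = V_B − V_A = -3.04×10⁴ V.
W_field = −qΔV = −(-5.53×10⁻⁶ C)(-3.04×10⁴ V) = -0.168 J.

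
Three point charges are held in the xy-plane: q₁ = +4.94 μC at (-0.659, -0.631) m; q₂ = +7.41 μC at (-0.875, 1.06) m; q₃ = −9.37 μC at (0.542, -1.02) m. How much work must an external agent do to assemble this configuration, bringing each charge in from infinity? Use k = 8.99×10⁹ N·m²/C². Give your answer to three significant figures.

-0.385 J

The work to assemble the configuration equals its total potential energy, U = Σ kqᵢqⱼ/rᵢⱼ over all pairs.
Pair separations: r₁₂ = 1.70 m, r₁₃ = 1.26 m, r₂₃ = 2.52 m.
U = (0.193) + (-0.330) + (-0.248) = -0.385 J.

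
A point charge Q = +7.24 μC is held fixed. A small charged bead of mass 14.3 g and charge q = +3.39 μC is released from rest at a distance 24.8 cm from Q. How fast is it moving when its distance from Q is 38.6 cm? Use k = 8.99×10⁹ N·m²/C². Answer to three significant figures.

Only the electrostatic force acts, so mechanical energy is conserved: ½mv² = U₁ − U₂ = kQq(1/r₁ − 1/r₂).
U₁ − U₂ = (8.99×10⁹ N·m²/C²)(7.24×10⁻⁶ C)(3.39×10⁻⁶ C)(1/0.248 − 1/0.386) = 0.318 J.
v = √(2·0.318/0.0143) = 6.67 m/s.

6.67 m/s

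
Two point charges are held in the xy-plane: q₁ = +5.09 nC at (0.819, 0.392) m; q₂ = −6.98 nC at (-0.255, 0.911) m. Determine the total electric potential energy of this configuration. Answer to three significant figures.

-2.68×10⁻⁷ J

The work to assemble the configuration equals its total potential energy, U = Σ kqᵢqⱼ/rᵢⱼ over all pairs.
Pair separations: r₁₂ = 1.19 m.
U = (-2.68×10⁻⁷) = -2.68×10⁻⁷ J.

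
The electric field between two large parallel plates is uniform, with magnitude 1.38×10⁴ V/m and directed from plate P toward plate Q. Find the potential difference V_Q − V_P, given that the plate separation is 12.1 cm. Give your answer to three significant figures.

-1670 V

In a uniform field, potential decreases in the direction of E: ΔV = −E·d for a displacement d parallel to E.
Going from P to Q is a displacement of 12.1 cm along the field, so V_Q − V_P = −Ed = -1670 V.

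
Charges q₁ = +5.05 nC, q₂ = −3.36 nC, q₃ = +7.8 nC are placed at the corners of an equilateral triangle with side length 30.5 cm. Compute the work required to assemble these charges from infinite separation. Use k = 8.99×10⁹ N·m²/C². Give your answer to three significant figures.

-1.12×10⁻⁷ J

The work to assemble the configuration equals its total potential energy, U = Σ kqᵢqⱼ/rᵢⱼ over all pairs.
All three pair separations equal the side length, 0.305 m.
U = (-5.00×10⁻⁷) + (1.16×10⁻⁶) + (-7.72×10⁻⁷) = -1.12×10⁻⁷ J.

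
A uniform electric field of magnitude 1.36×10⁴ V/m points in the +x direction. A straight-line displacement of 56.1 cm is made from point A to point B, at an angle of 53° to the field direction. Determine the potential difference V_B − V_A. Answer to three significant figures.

-4590 V

Only the component of displacement along E changes the potential: ΔV = −E·d·cosθ.
ΔV = −(1.36×10⁴ V/m)(0.561 m)cos53° = -4590 V.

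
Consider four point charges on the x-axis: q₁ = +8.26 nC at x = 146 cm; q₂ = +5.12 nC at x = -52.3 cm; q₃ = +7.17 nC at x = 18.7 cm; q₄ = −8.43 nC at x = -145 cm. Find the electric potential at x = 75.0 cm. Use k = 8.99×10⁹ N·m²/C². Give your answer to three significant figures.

Electric potential is a scalar, so the contributions from each charge add algebraically: V = Σ kqᵢ/rᵢ.
Distances from the field point to each charge: r₁ = 0.710 m, r₂ = 1.27 m, r₃ = 0.563 m, r₄ = 2.20 m.
V = k[(8.26×10⁻⁹)/(0.710) + (5.12×10⁻⁹)/(1.27) + (7.17×10⁻⁹)/(0.563) + (-8.43×10⁻⁹)/(2.20)] = 221 V.

221 V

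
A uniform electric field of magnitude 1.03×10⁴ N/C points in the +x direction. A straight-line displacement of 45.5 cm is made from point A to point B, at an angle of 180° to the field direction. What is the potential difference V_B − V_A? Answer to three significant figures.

4690 V

Only the component of displacement along E changes the potential: ΔV = −E·d·cosθ.
ΔV = −(1.03×10⁴ V/m)(0.455 m)cos180° = 4690 V.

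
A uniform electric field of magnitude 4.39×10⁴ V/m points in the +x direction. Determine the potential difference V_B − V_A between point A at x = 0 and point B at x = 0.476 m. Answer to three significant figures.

In a uniform field, potential decreases in the direction of E: V_B − V_A = −E·Δx.
V_B − V_A = −(4.39×10⁴ V/m)(0.476 m) = -2.09×10⁴ V.

-2.09×10⁴ V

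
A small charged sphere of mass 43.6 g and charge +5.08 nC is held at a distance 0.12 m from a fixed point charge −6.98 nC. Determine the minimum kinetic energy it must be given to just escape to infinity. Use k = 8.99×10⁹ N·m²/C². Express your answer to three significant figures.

To just escape, total mechanical energy must reach zero at infinity: ½mv²_min + U = 0, so ½mv²_min = −U = |kQq|/r.
|U| = |kQq|/r = (8.99×10⁹ N·m²/C²)(6.98×10⁻⁹)(5.08×10⁻⁹)/(0.120) = 2.66×10⁻⁶ J.

2.66×10⁻⁶ J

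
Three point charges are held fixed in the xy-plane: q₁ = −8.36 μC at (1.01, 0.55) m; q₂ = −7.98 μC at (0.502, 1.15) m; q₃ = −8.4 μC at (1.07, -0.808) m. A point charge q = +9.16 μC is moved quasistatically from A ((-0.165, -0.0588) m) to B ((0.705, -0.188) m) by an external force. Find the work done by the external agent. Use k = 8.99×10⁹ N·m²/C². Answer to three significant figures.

-0.834 J

For quasistatic motion the external work equals the change in potential energy: W_ext = qΔV = q(V_B − V_A).
At A: distances to the source charges are 1.32 m, 1.38 m, 1.44 m; V_A = Σ kqᵢ/rᵢ = -1.61×10⁵ V.
At B: distances to the source charges are 0.799 m, 1.35 m, 0.719 m; V_B = Σ kqᵢ/rᵢ = -2.52×10⁵ V.
ΔV = V_B − V_A = -9.11×10⁴ V.
W_ext = qΔV = (9.16×10⁻⁶ C)(-9.11×10⁴ V) = -0.834 J.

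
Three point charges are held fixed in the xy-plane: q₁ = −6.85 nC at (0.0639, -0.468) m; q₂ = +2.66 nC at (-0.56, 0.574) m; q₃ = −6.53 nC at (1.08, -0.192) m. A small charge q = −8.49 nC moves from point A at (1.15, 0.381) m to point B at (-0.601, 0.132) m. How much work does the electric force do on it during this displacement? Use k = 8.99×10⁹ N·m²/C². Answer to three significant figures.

7.07×10⁻⁷ J

The work done by the electric force is W_field = −ΔU = −q(V_B − V_A) = q(V_A − V_B).
At A: distances to the source charges are 1.38 m, 1.72 m, 0.577 m; V_A = Σ kqᵢ/rᵢ = -132 V.
At B: distances to the source charges are 0.896 m, 0.444 m, 1.71 m; V_B = Σ kqᵢ/rᵢ = -49.2 V.
ΔV = V_B − V_A = 83.3 V.
W_field = −qΔV = −(-8.49×10⁻⁹ C)(83.3 V) = 7.07×10⁻⁷ J.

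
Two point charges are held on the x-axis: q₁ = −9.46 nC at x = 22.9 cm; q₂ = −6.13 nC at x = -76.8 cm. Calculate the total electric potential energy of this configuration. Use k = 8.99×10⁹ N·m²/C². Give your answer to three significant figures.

The assembly work is the sum of pairwise potential energies, U = Σ_{i<j} kqᵢqⱼ/rᵢⱼ.
Pair separations: r₁₂ = 0.997 m.
U = (5.23×10⁻⁷) = 5.23×10⁻⁷ J.

5.23×10⁻⁷ J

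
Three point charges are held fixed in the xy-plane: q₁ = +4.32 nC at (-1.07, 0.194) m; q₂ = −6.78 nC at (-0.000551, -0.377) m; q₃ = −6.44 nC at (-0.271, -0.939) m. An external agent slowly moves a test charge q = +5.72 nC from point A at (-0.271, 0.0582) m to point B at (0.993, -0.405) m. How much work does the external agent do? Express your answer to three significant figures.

2.50×10⁻⁷ J

For quasistatic motion the external work equals the change in potential energy: W_ext = qΔV = q(V_B − V_A).
At A: distances to the source charges are 0.810 m, 0.512 m, 0.997 m; V_A = Σ kqᵢ/rᵢ = -129 V.
At B: distances to the source charges are 2.15 m, 0.994 m, 1.37 m; V_B = Σ kqᵢ/rᵢ = -85.4 V.
ΔV = V_B − V_A = 43.7 V.
W_ext = qΔV = (5.72×10⁻⁹ C)(43.7 V) = 2.50×10⁻⁷ J.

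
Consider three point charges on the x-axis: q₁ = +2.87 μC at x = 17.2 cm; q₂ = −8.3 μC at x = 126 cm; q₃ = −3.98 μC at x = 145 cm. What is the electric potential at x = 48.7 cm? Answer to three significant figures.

Electric potential is a scalar, so the contributions from each charge add algebraically: V = Σ kqᵢ/rᵢ.
Distances from the field point to each charge: r₁ = 0.315 m, r₂ = 0.773 m, r₃ = 0.963 m.
V = k[(2.87×10⁻⁶)/(0.315) + (-8.30×10⁻⁶)/(0.773) + (-3.98×10⁻⁶)/(0.963)] = -5.18×10⁴ V.

-5.18×10⁴ V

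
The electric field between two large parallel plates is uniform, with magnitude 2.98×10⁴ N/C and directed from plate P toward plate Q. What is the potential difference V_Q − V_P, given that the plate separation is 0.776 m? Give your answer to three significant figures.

In a uniform field, potential decreases in the direction of E: ΔV = −E·d for a displacement d parallel to E.
Going from P to Q is a displacement of 0.776 m along the field, so V_Q − V_P = −Ed = -2.31×10⁴ V.

-2.31×10⁴ V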